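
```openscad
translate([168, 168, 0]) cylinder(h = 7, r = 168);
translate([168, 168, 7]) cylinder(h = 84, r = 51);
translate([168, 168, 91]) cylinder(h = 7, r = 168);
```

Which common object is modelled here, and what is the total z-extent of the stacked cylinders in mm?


A spool. The overall height is 98 mm.

Three coaxial cylinders, large–small–large — a spool. Two 7 mm flanges and a 84 mm core give 7 + 84 + 7 = 98 mm.


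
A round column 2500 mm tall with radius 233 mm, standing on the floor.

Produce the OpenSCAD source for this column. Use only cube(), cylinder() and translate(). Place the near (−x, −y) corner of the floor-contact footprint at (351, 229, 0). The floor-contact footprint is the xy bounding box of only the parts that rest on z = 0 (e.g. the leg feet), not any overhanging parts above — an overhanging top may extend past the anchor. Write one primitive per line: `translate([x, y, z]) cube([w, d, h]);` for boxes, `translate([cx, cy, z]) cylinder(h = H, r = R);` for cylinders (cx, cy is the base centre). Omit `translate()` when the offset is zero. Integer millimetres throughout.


translate([584, 462, 0]) cylinder(h = 2500, r = 233);


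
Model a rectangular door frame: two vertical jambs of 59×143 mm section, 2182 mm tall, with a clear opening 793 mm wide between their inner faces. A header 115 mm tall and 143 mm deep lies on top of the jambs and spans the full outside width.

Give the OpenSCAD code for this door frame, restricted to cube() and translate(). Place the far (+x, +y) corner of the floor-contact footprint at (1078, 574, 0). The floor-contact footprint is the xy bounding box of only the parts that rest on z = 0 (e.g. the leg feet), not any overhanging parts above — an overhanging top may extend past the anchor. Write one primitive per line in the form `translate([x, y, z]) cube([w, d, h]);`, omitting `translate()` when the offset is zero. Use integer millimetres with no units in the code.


translate([167, 431, 0]) cube([59, 143, 2182]);
translate([1019, 431, 0]) cube([59, 143, 2182]);
translate([167, 431, 2182]) cube([911, 143, 115]);


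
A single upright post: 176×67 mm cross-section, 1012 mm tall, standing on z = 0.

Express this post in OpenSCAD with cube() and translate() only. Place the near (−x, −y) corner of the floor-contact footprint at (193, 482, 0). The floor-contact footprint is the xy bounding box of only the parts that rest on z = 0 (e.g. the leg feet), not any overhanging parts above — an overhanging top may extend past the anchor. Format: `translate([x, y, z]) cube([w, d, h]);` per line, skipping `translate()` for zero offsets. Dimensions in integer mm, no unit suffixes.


translate([193, 482, 0]) cube([176, 67, 1012]);


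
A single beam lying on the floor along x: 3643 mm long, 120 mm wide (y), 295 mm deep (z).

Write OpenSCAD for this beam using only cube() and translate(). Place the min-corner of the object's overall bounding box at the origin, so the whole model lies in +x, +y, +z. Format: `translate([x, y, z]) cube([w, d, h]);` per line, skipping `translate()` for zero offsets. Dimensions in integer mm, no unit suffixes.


cube([3643, 120, 295]);


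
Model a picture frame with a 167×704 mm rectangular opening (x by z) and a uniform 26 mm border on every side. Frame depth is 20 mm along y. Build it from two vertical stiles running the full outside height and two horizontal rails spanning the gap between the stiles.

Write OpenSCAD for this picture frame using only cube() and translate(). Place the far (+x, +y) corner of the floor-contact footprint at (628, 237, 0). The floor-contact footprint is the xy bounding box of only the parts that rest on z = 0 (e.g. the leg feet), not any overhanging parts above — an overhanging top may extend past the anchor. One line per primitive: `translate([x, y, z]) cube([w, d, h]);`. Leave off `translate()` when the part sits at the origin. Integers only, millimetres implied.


translate([409, 217, 0]) cube([26, 20, 756]);
translate([602, 217, 0]) cube([26, 20, 756]);
translate([435, 217, 0]) cube([167, 20, 26]);
translate([435, 217, 730]) cube([167, 20, 26]);


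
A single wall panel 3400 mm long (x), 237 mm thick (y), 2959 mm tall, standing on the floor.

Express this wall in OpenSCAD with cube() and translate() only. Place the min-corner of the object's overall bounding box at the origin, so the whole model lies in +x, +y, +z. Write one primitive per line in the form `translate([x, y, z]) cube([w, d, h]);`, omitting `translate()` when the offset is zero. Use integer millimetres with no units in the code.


cube([3400, 237, 2959]);


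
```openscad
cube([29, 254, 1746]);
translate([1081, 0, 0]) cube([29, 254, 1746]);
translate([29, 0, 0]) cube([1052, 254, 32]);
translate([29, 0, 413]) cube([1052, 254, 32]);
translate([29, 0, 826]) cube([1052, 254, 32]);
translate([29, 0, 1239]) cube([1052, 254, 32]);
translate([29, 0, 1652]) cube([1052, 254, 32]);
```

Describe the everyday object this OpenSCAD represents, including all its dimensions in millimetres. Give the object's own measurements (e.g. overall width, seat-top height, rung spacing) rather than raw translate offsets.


An open bookshelf. Two side panels, each 29 mm thick, 254 mm deep and 1746 mm tall, stand 1110 mm apart (outside-to-outside). Between them sit 5 shelves, each 32 mm thick and 254 mm deep, spanning the full gap between the sides. The bottom shelf rests on the floor (its underside at z = 0) and the clear gap between one shelf's top and the next shelf's underside is 381 mm.


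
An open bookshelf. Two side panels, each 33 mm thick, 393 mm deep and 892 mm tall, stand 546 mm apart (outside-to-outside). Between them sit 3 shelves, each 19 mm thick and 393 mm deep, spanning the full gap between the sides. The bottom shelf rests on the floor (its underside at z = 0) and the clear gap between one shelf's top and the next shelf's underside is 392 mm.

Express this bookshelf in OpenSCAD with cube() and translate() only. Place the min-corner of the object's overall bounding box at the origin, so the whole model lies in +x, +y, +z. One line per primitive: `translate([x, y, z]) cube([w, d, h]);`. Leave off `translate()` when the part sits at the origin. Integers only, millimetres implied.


cube([33, 393, 892]);
translate([513, 0, 0]) cube([33, 393, 892]);
translate([33, 0, 0]) cube([480, 393, 19]);
translate([33, 0, 411]) cube([480, 393, 19]);
translate([33, 0, 822]) cube([480, 393, 19]);


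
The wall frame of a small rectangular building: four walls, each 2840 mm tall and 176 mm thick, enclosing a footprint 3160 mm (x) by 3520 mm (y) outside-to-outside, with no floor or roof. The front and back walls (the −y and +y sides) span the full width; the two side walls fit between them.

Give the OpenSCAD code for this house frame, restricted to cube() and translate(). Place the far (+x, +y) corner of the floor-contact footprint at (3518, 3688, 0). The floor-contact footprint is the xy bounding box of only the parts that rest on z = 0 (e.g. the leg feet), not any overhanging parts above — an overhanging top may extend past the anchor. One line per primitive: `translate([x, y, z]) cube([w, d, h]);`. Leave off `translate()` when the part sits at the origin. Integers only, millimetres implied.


translate([358, 168, 0]) cube([3160, 176, 2840]);
translate([358, 3512, 0]) cube([3160, 176, 2840]);
translate([358, 344, 0]) cube([176, 3168, 2840]);
translate([3342, 344, 0]) cube([176, 3168, 2840]);


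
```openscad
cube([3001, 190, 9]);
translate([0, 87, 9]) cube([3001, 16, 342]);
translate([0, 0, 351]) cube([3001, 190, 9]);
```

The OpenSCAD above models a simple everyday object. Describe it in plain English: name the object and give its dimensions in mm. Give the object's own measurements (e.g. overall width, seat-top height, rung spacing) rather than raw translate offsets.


An I-beam lying along x, 3001 mm long. Overall section height 360 mm. Two flanges 190 mm wide (y) and 9 mm thick, one on the floor and one at the top; a web 16 mm thick runs between them, centred on the flange width.


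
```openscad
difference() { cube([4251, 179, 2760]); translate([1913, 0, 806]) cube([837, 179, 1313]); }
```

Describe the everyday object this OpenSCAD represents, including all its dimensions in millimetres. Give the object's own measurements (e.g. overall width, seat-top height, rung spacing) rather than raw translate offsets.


A wall 4251 mm long (x), 179 mm thick (y), 2760 mm tall, with a rectangular window opening cut through it. The opening is 837 mm wide and 1313 mm tall; its sill is at z = 806 mm and its near (−x) edge is 1913 mm from the wall's −x end. The opening passes through the full wall thickness.


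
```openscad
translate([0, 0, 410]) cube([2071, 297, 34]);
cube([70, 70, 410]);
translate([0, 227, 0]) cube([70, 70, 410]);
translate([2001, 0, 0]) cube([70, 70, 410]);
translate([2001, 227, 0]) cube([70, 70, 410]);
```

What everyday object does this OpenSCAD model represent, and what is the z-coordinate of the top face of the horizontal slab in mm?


A bench. The seat-top height is 444 mm.

A long slab on four corner posts — a bench. The slab sits at z = 410 with thickness 34, so the top is 410 + 34 = 444 mm.


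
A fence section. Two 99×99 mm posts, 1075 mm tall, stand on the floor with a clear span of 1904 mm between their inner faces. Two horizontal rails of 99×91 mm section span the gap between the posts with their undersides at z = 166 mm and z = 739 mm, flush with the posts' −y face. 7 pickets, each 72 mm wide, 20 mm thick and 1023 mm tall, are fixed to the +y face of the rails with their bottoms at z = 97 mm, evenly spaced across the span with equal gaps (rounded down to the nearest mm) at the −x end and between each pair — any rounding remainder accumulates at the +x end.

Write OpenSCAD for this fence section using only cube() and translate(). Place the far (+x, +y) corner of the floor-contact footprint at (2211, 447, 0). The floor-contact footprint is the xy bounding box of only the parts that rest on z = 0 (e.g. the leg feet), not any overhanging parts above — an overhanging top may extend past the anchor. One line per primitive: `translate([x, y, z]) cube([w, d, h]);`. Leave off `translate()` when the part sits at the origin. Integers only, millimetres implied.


translate([109, 348, 0]) cube([99, 99, 1075]);
translate([2112, 348, 0]) cube([99, 99, 1075]);
translate([208, 348, 166]) cube([1904, 99, 91]);
translate([208, 348, 739]) cube([1904, 99, 91]);
translate([383, 447, 97]) cube([72, 20, 1023]);
translate([630, 447, 97]) cube([72, 20, 1023]);
translate([877, 447, 97]) cube([72, 20, 1023]);
translate([1124, 447, 97]) cube([72, 20, 1023]);
translate([1371, 447, 97]) cube([72, 20, 1023]);
translate([1618, 447, 97]) cube([72, 20, 1023]);
translate([1865, 447, 97]) cube([72, 20, 1023]);


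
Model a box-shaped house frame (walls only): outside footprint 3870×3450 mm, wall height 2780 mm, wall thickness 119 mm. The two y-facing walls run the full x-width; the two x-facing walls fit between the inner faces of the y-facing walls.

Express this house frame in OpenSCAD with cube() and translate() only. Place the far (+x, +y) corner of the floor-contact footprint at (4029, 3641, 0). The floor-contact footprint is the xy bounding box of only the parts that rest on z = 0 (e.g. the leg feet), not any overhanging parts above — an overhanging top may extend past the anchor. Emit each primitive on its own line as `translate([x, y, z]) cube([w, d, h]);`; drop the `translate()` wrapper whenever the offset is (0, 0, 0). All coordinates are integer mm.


translate([159, 191, 0]) cube([3870, 119, 2780]);
translate([159, 3522, 0]) cube([3870, 119, 2780]);
translate([159, 310, 0]) cube([119, 3212, 2780]);
translate([3910, 310, 0]) cube([119, 3212, 2780]);


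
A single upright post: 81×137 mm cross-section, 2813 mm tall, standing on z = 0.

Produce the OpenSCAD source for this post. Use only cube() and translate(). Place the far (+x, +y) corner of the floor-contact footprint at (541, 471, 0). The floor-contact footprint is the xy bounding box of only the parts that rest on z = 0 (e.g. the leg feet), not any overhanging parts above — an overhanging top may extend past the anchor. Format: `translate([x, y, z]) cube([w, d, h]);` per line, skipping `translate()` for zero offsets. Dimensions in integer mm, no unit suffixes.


translate([460, 334, 0]) cube([81, 137, 2813]);


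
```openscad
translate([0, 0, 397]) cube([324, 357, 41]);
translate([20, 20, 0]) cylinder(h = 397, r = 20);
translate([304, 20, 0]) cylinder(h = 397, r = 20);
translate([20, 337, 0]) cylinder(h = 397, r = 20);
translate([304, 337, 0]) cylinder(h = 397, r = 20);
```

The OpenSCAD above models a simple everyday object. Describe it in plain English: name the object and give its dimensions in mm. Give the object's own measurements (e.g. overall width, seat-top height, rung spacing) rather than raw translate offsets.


A four-legged stool. The seat is a 324×357×41 mm slab whose top surface is at z = 438 mm; four round legs, each 40 mm in diameter, run from the floor (z = 0) to the underside of the seat, each leg's axis is inset half a diameter from the nearest pair of seat edges (so the leg's bounding box is flush with the corner).


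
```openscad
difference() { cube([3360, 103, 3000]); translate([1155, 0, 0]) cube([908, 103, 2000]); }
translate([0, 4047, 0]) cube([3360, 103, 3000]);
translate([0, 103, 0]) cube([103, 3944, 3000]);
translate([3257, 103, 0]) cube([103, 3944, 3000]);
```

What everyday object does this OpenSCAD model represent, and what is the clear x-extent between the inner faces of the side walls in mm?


A single room. The interior width is 3154 mm.

Four walls enclosing a rectangle with a door in the front wall — a room. Outside width 3360 minus two 103 mm walls gives 3154 mm.


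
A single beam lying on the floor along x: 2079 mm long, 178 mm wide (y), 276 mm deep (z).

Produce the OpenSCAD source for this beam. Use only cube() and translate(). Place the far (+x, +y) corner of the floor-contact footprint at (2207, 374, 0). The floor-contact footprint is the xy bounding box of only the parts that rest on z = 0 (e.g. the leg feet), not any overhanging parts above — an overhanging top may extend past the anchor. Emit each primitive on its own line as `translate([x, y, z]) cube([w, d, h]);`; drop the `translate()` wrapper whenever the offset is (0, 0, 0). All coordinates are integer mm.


translate([128, 196, 0]) cube([2079, 178, 276]);


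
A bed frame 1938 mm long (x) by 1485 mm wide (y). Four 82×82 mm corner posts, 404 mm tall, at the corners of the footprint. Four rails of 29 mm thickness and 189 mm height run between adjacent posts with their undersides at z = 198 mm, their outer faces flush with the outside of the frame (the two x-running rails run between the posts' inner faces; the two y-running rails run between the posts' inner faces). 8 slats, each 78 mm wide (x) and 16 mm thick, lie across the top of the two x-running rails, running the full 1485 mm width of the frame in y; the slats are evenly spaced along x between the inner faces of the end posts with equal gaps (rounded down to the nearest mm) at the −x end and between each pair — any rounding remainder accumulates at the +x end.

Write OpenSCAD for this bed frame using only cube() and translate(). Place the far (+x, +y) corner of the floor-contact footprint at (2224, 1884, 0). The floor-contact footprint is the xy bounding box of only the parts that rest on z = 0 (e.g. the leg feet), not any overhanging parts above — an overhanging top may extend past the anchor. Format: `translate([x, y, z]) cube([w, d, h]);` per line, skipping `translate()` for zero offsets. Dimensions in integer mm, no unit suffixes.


translate([286, 399, 0]) cube([82, 82, 404]);
translate([286, 1802, 0]) cube([82, 82, 404]);
translate([2142, 399, 0]) cube([82, 82, 404]);
translate([2142, 1802, 0]) cube([82, 82, 404]);
translate([368, 399, 198]) cube([1774, 29, 189]);
translate([368, 1855, 198]) cube([1774, 29, 189]);
translate([286, 481, 198]) cube([29, 1321, 189]);
translate([2195, 481, 198]) cube([29, 1321, 189]);
translate([495, 399, 387]) cube([78, 1485, 16]);
translate([700, 399, 387]) cube([78, 1485, 16]);
translate([905, 399, 387]) cube([78, 1485, 16]);
translate([1110, 399, 387]) cube([78, 1485, 16]);
translate([1315, 399, 387]) cube([78, 1485, 16]);
translate([1520, 399, 387]) cube([78, 1485, 16]);
translate([1725, 399, 387]) cube([78, 1485, 16]);
translate([1930, 399, 387]) cube([78, 1485, 16]);


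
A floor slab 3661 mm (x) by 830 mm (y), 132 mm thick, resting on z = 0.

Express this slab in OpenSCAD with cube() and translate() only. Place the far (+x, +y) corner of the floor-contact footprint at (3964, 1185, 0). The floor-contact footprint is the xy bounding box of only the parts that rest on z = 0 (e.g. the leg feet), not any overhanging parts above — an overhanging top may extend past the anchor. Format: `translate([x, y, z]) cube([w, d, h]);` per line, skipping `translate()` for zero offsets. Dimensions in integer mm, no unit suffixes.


translate([303, 355, 0]) cube([3661, 830, 132]);


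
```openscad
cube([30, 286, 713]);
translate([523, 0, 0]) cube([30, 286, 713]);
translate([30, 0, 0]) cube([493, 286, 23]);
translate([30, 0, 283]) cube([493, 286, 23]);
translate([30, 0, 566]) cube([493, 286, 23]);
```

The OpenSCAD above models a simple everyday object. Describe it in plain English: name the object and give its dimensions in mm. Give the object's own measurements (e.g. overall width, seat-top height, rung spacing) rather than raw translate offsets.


An open bookshelf. Two side panels, each 30 mm thick, 286 mm deep and 713 mm tall, stand 553 mm apart (outside-to-outside). Between them sit 3 shelves, each 23 mm thick and 286 mm deep, spanning the full gap between the sides. The bottom shelf rests on the floor (its underside at z = 0) and the clear gap between one shelf's top and the next shelf's underside is 260 mm.


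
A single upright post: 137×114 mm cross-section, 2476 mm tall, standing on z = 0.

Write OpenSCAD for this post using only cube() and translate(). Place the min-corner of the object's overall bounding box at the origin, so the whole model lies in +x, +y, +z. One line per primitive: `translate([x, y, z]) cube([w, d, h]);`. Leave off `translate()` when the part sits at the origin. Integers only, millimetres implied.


cube([137, 114, 2476]);


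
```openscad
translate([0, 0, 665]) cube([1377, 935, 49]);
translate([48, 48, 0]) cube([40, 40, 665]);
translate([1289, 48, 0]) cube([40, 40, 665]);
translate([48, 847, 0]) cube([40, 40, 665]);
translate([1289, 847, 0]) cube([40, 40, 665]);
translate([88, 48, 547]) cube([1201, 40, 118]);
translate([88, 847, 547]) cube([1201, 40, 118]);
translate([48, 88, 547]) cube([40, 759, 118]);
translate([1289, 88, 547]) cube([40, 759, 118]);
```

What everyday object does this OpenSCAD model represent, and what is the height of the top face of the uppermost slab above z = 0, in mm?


A table. The table height is 714 mm.

A 1377×935×49 slab sits at z = 665 on four 40 mm square posts — a table. The top surface is at 665 + 49 = 714 mm.


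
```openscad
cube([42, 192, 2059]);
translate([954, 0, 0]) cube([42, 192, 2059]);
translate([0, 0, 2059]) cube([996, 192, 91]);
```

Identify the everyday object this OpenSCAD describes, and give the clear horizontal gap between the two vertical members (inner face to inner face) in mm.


A door frame. The clear opening width is 912 mm.

Two 2059 mm tall posts with a header on top — a door frame. The left jamb is 42 mm wide at x = 0; the right jamb starts at x = 954. The clear opening is 954 − 42 = 912 mm.


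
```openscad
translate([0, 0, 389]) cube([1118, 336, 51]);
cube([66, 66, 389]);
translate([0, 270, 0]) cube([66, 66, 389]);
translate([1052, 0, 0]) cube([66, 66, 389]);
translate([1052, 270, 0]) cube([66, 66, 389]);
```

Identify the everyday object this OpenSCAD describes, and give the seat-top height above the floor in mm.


A bench. The seat-top height is 440 mm.

A long slab on four corner posts — a bench. The slab sits at z = 389 with thickness 51, so the top is 389 + 51 = 440 mm.


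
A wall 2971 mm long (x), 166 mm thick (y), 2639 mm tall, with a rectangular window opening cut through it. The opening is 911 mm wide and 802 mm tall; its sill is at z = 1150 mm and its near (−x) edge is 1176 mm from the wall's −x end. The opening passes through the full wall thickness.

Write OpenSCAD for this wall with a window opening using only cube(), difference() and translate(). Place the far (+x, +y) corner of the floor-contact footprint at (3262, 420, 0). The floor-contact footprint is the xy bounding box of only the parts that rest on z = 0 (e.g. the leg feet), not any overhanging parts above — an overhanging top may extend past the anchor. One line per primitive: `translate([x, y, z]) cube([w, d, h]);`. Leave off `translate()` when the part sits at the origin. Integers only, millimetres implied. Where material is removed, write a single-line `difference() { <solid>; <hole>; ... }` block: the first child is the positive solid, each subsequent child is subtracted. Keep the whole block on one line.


difference() { translate([291, 254, 0]) cube([2971, 166, 2639]); translate([1467, 254, 1150]) cube([911, 166, 802]); }


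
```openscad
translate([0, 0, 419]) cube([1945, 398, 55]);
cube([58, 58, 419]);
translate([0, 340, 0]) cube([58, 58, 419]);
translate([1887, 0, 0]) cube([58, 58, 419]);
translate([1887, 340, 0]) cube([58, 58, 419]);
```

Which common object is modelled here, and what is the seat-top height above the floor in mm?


A bench. The seat-top height is 474 mm.

A long slab on four corner posts — a bench. The slab sits at z = 419 with thickness 55, so the top is 419 + 55 = 474 mm.


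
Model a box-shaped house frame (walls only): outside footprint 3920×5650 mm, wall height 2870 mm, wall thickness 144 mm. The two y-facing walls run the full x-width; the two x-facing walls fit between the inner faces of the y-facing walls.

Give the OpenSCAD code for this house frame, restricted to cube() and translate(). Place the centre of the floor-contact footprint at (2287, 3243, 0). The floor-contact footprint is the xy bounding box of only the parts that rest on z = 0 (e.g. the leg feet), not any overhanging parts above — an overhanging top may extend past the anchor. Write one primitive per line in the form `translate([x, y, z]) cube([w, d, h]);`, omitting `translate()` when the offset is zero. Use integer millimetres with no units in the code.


translate([327, 418, 0]) cube([3920, 144, 2870]);
translate([327, 5924, 0]) cube([3920, 144, 2870]);
translate([327, 562, 0]) cube([144, 5362, 2870]);
translate([4103, 562, 0]) cube([144, 5362, 2870]);


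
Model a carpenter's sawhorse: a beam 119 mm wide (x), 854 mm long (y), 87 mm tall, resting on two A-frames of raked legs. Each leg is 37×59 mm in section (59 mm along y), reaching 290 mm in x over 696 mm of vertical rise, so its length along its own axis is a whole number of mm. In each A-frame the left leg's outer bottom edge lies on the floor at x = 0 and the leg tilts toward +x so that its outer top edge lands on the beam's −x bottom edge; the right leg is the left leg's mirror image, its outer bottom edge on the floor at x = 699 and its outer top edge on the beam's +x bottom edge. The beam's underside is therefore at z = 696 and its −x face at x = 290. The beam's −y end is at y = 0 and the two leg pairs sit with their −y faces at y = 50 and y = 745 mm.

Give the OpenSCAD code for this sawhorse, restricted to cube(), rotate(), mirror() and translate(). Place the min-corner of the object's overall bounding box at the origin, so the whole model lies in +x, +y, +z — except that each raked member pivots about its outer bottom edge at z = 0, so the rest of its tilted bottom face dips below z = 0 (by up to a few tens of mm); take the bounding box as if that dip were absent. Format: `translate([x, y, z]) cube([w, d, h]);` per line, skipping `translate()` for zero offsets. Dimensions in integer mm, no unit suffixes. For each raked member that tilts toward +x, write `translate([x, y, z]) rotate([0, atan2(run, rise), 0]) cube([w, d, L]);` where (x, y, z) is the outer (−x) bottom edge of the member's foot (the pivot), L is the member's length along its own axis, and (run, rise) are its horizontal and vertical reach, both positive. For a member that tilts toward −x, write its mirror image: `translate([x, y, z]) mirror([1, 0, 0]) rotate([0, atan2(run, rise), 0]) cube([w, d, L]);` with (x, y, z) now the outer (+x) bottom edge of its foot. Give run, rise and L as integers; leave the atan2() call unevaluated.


// leg length = √(290² + 696²) = 754
// right-leg outer foot x = 2·290 + 119 = 699
// beam min-corner = (290, 0, 696)
translate([290, 0, 696]) cube([119, 854, 87]);
translate([0, 50, 0]) rotate([0, atan2(290, 696), 0]) cube([37, 59, 754]);
translate([699, 50, 0]) mirror([1, 0, 0]) rotate([0, atan2(290, 696), 0]) cube([37, 59, 754]);
translate([0, 745, 0]) rotate([0, atan2(290, 696), 0]) cube([37, 59, 754]);
translate([699, 745, 0]) mirror([1, 0, 0]) rotate([0, atan2(290, 696), 0]) cube([37, 59, 754]);


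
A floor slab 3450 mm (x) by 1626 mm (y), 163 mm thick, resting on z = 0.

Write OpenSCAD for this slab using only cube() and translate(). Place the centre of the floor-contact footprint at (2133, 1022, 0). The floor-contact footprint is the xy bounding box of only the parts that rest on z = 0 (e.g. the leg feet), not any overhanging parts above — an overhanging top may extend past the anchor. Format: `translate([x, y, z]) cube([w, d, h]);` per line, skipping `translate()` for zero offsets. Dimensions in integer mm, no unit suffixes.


translate([408, 209, 0]) cube([3450, 1626, 163]);


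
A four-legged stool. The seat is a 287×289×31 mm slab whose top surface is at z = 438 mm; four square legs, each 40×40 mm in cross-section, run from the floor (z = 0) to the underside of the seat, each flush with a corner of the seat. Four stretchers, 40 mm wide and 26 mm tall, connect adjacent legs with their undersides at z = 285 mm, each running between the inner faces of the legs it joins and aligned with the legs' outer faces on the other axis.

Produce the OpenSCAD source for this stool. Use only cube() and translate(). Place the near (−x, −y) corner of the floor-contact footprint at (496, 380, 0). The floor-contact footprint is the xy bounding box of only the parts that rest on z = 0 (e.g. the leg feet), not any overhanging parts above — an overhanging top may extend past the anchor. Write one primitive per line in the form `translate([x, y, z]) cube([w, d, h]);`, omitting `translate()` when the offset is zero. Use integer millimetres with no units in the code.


// leg_h = 438 - 31 = 407
// stretcher span = 287 - 2*40 = 207
translate([496, 380, 407]) cube([287, 289, 31]);
translate([496, 380, 0]) cube([40, 40, 407]);
translate([743, 380, 0]) cube([40, 40, 407]);
translate([496, 629, 0]) cube([40, 40, 407]);
translate([743, 629, 0]) cube([40, 40, 407]);
translate([536, 380, 285]) cube([207, 40, 26]);
translate([536, 629, 285]) cube([207, 40, 26]);
translate([496, 420, 285]) cube([40, 209, 26]);
translate([743, 420, 285]) cube([40, 209, 26]);


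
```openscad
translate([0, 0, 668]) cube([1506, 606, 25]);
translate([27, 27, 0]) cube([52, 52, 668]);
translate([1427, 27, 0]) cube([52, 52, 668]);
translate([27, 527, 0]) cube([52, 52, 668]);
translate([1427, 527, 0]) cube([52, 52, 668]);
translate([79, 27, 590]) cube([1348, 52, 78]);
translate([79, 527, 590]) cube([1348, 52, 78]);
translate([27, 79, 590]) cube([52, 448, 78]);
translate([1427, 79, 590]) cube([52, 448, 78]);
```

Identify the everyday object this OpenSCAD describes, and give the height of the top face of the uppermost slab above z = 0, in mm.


A table. The table height is 693 mm.

A 1506×606×25 slab sits at z = 668 on four 52 mm square posts — a table. The top surface is at 668 + 25 = 693 mm.


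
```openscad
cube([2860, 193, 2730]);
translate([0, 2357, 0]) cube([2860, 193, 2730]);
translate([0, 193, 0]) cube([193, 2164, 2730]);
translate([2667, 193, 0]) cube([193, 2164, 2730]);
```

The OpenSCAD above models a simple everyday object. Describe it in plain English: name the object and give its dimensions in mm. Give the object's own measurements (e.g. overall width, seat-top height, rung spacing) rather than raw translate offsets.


The wall frame of a small rectangular building: four walls, each 2730 mm tall and 193 mm thick, enclosing a footprint 2860 mm (x) by 2550 mm (y) outside-to-outside, with no floor or roof. The front and back walls (the −y and +y sides) span the full width; the two side walls fit between them.


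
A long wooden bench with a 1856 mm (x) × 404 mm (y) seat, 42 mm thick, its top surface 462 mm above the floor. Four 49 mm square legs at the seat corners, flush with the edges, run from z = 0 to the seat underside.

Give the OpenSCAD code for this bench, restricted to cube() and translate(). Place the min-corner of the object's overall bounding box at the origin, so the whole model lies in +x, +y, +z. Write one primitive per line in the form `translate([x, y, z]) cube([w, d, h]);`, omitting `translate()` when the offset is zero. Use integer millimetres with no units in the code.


translate([0, 0, 420]) cube([1856, 404, 42]);
cube([49, 49, 420]);
translate([0, 355, 0]) cube([49, 49, 420]);
translate([1807, 0, 0]) cube([49, 49, 420]);
translate([1807, 355, 0]) cube([49, 49, 420]);


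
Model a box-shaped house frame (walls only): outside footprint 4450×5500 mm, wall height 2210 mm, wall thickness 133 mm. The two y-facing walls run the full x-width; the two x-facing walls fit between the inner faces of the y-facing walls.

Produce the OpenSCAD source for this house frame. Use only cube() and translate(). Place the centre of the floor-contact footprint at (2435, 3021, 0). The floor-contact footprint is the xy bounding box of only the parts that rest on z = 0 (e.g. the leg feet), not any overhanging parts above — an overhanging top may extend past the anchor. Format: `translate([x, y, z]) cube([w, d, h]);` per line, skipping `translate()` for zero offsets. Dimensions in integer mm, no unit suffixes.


translate([210, 271, 0]) cube([4450, 133, 2210]);
translate([210, 5638, 0]) cube([4450, 133, 2210]);
translate([210, 404, 0]) cube([133, 5234, 2210]);
translate([4527, 404, 0]) cube([133, 5234, 2210]);


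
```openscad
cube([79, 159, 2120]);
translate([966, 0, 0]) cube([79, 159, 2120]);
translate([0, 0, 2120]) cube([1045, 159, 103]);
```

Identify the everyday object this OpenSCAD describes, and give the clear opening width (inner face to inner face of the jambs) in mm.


A door frame. The clear opening width is 887 mm.

Two 2120 mm tall posts with a header on top — a door frame. The left jamb is 79 mm wide at x = 0; the right jamb starts at x = 966. The clear opening is 966 − 79 = 887 mm.


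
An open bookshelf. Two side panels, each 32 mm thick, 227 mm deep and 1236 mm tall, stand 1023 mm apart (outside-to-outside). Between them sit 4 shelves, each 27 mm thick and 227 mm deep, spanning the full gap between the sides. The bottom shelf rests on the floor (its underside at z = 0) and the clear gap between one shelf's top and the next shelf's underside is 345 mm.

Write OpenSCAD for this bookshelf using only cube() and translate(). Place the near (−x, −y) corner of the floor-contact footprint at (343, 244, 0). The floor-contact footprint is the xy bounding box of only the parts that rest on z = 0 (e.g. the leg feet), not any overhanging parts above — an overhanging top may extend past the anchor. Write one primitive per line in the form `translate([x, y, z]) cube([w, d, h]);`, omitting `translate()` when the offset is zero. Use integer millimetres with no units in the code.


translate([343, 244, 0]) cube([32, 227, 1236]);
translate([1334, 244, 0]) cube([32, 227, 1236]);
translate([375, 244, 0]) cube([959, 227, 27]);
translate([375, 244, 372]) cube([959, 227, 27]);
translate([375, 244, 744]) cube([959, 227, 27]);
translate([375, 244, 1116]) cube([959, 227, 27]);


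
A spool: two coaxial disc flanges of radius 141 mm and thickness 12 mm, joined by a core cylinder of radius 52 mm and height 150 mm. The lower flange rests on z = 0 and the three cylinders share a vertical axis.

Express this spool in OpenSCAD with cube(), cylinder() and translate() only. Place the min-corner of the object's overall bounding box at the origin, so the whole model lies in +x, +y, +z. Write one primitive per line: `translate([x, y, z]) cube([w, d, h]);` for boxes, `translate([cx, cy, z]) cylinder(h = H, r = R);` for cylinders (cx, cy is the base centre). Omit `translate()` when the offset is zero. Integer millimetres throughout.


translate([141, 141, 0]) cylinder(h = 12, r = 141);
translate([141, 141, 12]) cylinder(h = 150, r = 52);
translate([141, 141, 162]) cylinder(h = 12, r = 141);


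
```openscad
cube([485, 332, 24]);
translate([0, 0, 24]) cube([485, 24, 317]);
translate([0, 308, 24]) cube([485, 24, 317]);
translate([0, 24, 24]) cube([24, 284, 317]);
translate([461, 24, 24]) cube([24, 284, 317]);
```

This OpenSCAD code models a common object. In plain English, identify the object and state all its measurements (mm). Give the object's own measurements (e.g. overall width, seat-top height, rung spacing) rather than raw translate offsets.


An open-topped rectangular box: outside dimensions 485×332×341 mm, with a uniform wall and base thickness of 24 mm. The base is a full 485×332 slab on the floor; four walls sit on top of the base. The front and back walls (the −y and +y sides) span the full width; the two side walls fit between them.


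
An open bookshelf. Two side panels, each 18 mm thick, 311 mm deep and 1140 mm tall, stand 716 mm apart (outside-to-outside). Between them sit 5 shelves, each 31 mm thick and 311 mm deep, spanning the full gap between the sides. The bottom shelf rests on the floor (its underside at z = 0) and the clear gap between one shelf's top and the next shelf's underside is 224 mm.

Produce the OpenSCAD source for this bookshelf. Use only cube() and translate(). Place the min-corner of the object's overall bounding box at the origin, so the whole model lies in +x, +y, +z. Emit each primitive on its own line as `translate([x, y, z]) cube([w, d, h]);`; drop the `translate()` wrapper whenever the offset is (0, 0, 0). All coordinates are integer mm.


cube([18, 311, 1140]);
translate([698, 0, 0]) cube([18, 311, 1140]);
translate([18, 0, 0]) cube([680, 311, 31]);
translate([18, 0, 255]) cube([680, 311, 31]);
translate([18, 0, 510]) cube([680, 311, 31]);
translate([18, 0, 765]) cube([680, 311, 31]);
translate([18, 0, 1020]) cube([680, 311, 31]);


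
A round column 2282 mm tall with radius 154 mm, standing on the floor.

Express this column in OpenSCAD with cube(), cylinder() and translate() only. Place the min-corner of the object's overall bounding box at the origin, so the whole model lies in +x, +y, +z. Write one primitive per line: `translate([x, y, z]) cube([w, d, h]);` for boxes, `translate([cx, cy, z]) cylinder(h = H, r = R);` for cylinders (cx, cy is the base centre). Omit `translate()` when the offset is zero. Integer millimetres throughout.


translate([154, 154, 0]) cylinder(h = 2282, r = 154);


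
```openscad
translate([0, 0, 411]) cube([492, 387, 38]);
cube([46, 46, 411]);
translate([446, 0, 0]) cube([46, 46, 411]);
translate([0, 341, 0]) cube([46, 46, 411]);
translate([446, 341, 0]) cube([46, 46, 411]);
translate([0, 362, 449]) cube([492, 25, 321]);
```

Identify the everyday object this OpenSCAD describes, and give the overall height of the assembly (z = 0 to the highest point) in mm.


A chair. The overall height is 770 mm.

A slab on four corner posts with a tall panel at the back — a chair. The seat slab sits at z = 411 with thickness 38, and the 321 mm backrest starts at the seat top, so the overall height is 411 + 38 + 321 = 770 mm.


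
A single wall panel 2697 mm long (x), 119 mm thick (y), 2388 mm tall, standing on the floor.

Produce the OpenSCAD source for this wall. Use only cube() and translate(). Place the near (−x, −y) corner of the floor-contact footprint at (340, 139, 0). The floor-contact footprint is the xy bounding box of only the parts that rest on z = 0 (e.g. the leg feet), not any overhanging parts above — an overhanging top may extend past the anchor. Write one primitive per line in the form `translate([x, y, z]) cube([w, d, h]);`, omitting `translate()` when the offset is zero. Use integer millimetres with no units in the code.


translate([340, 139, 0]) cube([2697, 119, 2388]);


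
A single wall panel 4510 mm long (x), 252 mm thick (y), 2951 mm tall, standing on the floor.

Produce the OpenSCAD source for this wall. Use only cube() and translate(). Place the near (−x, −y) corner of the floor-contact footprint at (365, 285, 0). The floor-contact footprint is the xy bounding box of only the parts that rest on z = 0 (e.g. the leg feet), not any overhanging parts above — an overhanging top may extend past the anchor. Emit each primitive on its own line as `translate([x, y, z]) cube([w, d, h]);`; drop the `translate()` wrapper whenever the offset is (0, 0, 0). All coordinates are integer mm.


translate([365, 285, 0]) cube([4510, 252, 2951]);


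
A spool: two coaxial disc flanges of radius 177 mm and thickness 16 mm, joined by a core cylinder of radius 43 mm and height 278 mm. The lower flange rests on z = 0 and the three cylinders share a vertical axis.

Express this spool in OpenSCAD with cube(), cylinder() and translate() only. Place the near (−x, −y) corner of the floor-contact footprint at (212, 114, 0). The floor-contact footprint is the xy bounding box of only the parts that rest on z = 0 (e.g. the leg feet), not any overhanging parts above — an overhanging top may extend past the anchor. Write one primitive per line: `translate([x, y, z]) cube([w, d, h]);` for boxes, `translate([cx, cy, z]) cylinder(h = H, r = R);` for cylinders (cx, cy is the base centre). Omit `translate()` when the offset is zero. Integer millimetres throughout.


translate([389, 291, 0]) cylinder(h = 16, r = 177);
translate([389, 291, 16]) cylinder(h = 278, r = 43);
translate([389, 291, 294]) cylinder(h = 16, r = 177);


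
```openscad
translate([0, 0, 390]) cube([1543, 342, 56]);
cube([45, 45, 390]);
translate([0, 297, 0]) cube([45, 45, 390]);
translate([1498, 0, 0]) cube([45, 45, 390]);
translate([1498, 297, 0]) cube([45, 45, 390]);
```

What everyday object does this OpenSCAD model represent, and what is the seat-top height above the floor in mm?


A bench. The seat-top height is 446 mm.

A long slab on four corner posts — a bench. The slab sits at z = 390 with thickness 56, so the top is 390 + 56 = 446 mm.


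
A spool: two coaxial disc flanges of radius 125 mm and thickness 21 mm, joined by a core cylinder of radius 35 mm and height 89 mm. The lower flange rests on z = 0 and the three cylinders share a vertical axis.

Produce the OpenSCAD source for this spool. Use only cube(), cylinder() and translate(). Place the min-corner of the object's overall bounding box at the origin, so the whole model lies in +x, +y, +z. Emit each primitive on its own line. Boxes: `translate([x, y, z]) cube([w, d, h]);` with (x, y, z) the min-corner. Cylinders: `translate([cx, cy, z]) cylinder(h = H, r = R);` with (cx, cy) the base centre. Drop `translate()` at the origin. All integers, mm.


translate([125, 125, 0]) cylinder(h = 21, r = 125);
translate([125, 125, 21]) cylinder(h = 89, r = 35);
translate([125, 125, 110]) cylinder(h = 21, r = 125);


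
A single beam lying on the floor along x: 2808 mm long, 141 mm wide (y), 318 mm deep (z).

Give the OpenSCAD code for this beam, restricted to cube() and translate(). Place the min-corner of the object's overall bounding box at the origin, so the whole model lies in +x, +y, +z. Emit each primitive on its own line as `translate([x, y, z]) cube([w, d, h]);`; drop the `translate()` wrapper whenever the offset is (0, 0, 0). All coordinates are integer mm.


cube([2808, 141, 318]);
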